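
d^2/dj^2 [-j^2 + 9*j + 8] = -2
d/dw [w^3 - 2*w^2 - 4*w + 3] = 3*w^2 - 4*w - 4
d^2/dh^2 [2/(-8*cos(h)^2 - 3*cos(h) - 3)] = 2*(256*sin(h)^4 - 41*sin(h)^2 - 99*cos(h) + 18*cos(3*h) - 185)/(-8*sin(h)^2 + 3*cos(h) + 11)^3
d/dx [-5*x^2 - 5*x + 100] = -10*x - 5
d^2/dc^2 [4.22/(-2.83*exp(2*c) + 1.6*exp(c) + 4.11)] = (4.22*(5.66*exp(c) - 1.6)*(11.32*exp(c) - 3.2)*exp(c) + (47.7704*exp(c) - 6.752)*(-2.83*exp(2*c) + 1.6*exp(c) + 4.11))*exp(c)/(-2.83*exp(2*c) + 1.6*exp(c) + 4.11)^3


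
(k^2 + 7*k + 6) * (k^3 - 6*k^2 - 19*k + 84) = k^5 + k^4 - 55*k^3 - 85*k^2 + 474*k + 504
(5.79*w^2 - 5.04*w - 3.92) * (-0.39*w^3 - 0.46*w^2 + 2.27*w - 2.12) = -2.2581*w^5 - 0.6978*w^4 + 16.9905*w^3 - 21.9124*w^2 + 1.7864*w + 8.3104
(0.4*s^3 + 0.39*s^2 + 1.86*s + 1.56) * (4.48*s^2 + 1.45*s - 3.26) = 1.792*s^5 + 2.3272*s^4 + 7.5943*s^3 + 8.4144*s^2 - 3.8016*s - 5.0856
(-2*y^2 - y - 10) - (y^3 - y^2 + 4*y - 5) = -y^3 - y^2 - 5*y - 5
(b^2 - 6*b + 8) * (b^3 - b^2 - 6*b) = b^5 - 7*b^4 + 8*b^3 + 28*b^2 - 48*b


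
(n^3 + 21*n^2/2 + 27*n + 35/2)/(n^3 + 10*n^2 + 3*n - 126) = (2*n^2 + 7*n + 5)/(2*(n^2 + 3*n - 18))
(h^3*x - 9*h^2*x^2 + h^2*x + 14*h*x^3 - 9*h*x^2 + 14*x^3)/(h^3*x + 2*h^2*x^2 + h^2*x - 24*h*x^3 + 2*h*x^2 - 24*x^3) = (-h^2 + 9*h*x - 14*x^2)/(-h^2 - 2*h*x + 24*x^2)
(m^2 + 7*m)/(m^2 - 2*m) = (m + 7)/(m - 2)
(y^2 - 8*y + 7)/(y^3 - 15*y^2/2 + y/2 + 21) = 2*(y - 1)/(2*y^2 - y - 6)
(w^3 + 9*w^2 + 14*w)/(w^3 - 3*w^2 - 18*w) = (w^2 + 9*w + 14)/(w^2 - 3*w - 18)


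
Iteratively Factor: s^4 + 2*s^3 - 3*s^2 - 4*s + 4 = (s - 1)*(s^3 + 3*s^2 - 4) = (s - 1)^2*(s^2 + 4*s + 4) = (s - 1)^2*(s + 2)*(s + 2)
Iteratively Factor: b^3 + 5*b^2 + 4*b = (b + 4)*(b^2 + b) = b*(b + 4)*(b + 1)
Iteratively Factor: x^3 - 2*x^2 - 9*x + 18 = (x - 3)*(x^2 + x - 6) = (x - 3)*(x - 2)*(x + 3)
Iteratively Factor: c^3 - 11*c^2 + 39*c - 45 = (c - 5)*(c^2 - 6*c + 9) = (c - 5)*(c - 3)*(c - 3)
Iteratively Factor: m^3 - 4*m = (m)*(m^2 - 4) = m*(m + 2)*(m - 2)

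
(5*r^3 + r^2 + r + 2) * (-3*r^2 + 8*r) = -15*r^5 + 37*r^4 + 5*r^3 + 2*r^2 + 16*r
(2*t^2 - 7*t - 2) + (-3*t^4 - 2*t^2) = -3*t^4 - 7*t - 2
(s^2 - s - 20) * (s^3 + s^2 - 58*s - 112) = s^5 - 79*s^3 - 74*s^2 + 1272*s + 2240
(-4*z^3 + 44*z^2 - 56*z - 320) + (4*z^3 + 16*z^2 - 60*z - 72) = 60*z^2 - 116*z - 392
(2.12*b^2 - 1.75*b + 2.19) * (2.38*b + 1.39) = 5.0456*b^3 - 1.2182*b^2 + 2.7797*b + 3.0441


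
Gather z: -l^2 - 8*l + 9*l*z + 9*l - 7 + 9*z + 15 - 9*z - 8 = -l^2 + 9*l*z + l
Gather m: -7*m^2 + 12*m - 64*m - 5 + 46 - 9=-7*m^2 - 52*m + 32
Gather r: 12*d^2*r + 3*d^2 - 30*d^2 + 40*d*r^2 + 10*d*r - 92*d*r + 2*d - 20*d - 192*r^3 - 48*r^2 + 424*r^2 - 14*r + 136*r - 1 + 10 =-27*d^2 - 18*d - 192*r^3 + r^2*(40*d + 376) + r*(12*d^2 - 82*d + 122) + 9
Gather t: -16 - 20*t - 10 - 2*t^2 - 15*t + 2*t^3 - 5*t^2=2*t^3 - 7*t^2 - 35*t - 26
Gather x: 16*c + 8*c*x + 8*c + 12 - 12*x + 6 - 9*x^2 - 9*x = 24*c - 9*x^2 + x*(8*c - 21) + 18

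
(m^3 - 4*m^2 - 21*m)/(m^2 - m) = (m^2 - 4*m - 21)/(m - 1)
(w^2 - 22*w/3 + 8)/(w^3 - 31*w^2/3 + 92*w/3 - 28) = (3*w - 4)/(3*w^2 - 13*w + 14)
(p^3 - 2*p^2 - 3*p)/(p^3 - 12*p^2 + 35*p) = (p^2 - 2*p - 3)/(p^2 - 12*p + 35)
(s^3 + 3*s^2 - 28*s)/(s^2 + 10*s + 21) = s*(s - 4)/(s + 3)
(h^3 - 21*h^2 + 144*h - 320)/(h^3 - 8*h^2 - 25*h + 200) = (h - 8)/(h + 5)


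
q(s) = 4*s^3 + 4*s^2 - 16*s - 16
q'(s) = 12*s^2 + 8*s - 16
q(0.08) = -17.25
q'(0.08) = -15.28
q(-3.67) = -101.13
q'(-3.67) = 116.27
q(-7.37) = -1282.07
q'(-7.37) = 576.84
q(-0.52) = -7.16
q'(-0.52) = -16.92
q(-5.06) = -350.84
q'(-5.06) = 250.76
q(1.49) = -17.73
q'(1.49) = 22.56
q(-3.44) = -76.46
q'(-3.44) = 98.48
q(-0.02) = -15.68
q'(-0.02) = -16.16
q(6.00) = 896.00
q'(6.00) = 464.00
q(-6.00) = -640.00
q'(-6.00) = 368.00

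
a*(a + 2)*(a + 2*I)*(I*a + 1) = I*a^4 - a^3 + 2*I*a^3 - 2*a^2 + 2*I*a^2 + 4*I*a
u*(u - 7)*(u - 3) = u^3 - 10*u^2 + 21*u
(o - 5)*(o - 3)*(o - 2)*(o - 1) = o^4 - 11*o^3 + 41*o^2 - 61*o + 30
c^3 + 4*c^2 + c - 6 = (c - 1)*(c + 2)*(c + 3)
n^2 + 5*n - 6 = (n - 1)*(n + 6)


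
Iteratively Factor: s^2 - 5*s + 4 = (s - 4)*(s - 1)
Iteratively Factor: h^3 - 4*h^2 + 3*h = (h)*(h^2 - 4*h + 3) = h*(h - 3)*(h - 1)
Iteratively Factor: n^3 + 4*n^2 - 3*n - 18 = (n + 3)*(n^2 + n - 6) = (n + 3)^2*(n - 2)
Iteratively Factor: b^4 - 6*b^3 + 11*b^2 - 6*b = (b - 3)*(b^3 - 3*b^2 + 2*b) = b*(b - 3)*(b^2 - 3*b + 2) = b*(b - 3)*(b - 2)*(b - 1)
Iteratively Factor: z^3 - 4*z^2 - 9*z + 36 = (z - 4)*(z^2 - 9) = (z - 4)*(z + 3)*(z - 3)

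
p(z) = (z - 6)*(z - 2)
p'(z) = 2*z - 8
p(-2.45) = 37.60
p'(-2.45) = -12.90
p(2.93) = -2.86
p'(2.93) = -2.14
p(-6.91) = 115.03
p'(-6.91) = -21.82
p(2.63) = -2.12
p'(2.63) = -2.74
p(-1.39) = 25.05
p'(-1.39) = -10.78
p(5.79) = -0.80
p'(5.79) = 3.58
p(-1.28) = 23.88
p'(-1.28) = -10.56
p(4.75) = -3.44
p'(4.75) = 1.50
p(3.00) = -3.00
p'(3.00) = -2.00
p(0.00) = 12.00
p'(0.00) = -8.00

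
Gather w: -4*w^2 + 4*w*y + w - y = -4*w^2 + w*(4*y + 1) - y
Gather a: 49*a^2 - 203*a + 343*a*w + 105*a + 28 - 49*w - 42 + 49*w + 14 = 49*a^2 + a*(343*w - 98)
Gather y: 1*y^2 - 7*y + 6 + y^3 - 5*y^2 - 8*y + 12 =y^3 - 4*y^2 - 15*y + 18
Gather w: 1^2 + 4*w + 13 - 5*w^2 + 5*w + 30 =-5*w^2 + 9*w + 44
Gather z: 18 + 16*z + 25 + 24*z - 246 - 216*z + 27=-176*z - 176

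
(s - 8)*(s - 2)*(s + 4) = s^3 - 6*s^2 - 24*s + 64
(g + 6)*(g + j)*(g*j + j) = g^3*j + g^2*j^2 + 7*g^2*j + 7*g*j^2 + 6*g*j + 6*j^2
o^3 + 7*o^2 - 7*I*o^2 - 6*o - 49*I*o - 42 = (o + 7)*(o - 6*I)*(o - I)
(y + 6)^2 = y^2 + 12*y + 36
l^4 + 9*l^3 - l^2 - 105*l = l*(l - 3)*(l + 5)*(l + 7)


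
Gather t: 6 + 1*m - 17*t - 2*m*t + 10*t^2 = m + 10*t^2 + t*(-2*m - 17) + 6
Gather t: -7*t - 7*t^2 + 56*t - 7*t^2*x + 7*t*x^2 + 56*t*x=t^2*(-7*x - 7) + t*(7*x^2 + 56*x + 49)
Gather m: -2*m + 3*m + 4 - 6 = m - 2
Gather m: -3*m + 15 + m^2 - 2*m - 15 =m^2 - 5*m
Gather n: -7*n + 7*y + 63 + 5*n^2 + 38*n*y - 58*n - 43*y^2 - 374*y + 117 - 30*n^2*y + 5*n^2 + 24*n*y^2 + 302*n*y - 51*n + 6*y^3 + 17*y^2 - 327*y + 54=n^2*(10 - 30*y) + n*(24*y^2 + 340*y - 116) + 6*y^3 - 26*y^2 - 694*y + 234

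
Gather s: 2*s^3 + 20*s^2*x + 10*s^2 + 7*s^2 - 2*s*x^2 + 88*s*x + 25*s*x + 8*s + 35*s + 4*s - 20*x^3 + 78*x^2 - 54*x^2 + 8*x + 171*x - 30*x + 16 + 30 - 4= 2*s^3 + s^2*(20*x + 17) + s*(-2*x^2 + 113*x + 47) - 20*x^3 + 24*x^2 + 149*x + 42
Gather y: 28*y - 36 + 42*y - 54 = 70*y - 90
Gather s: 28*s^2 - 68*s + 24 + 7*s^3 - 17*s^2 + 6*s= 7*s^3 + 11*s^2 - 62*s + 24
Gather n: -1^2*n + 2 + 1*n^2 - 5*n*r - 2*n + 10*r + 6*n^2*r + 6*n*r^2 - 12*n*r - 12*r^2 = n^2*(6*r + 1) + n*(6*r^2 - 17*r - 3) - 12*r^2 + 10*r + 2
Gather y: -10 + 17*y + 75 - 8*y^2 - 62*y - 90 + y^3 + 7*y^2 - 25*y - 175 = y^3 - y^2 - 70*y - 200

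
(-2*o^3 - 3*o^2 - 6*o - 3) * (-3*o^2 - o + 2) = 6*o^5 + 11*o^4 + 17*o^3 + 9*o^2 - 9*o - 6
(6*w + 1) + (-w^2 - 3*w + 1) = -w^2 + 3*w + 2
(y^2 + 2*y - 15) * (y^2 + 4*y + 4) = y^4 + 6*y^3 - 3*y^2 - 52*y - 60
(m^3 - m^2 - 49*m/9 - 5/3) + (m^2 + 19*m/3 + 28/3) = m^3 + 8*m/9 + 23/3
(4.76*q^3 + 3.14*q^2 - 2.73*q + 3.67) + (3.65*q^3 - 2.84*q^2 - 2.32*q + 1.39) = 8.41*q^3 + 0.3*q^2 - 5.05*q + 5.06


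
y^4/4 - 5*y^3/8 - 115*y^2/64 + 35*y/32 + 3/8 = (y/4 + 1/2)*(y - 4)*(y - 3/4)*(y + 1/4)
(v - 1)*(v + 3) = v^2 + 2*v - 3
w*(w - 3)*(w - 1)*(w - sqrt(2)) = w^4 - 4*w^3 - sqrt(2)*w^3 + 3*w^2 + 4*sqrt(2)*w^2 - 3*sqrt(2)*w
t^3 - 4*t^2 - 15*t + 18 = (t - 6)*(t - 1)*(t + 3)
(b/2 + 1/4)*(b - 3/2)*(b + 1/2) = b^3/2 - b^2/4 - 5*b/8 - 3/16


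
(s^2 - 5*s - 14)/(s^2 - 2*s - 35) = (s + 2)/(s + 5)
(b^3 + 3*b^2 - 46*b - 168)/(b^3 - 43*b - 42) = (b + 4)/(b + 1)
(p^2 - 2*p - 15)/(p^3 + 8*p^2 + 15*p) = (p - 5)/(p*(p + 5))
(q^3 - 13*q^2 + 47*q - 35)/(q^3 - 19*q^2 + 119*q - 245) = (q - 1)/(q - 7)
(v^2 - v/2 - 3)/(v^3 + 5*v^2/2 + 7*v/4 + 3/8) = 4*(v - 2)/(4*v^2 + 4*v + 1)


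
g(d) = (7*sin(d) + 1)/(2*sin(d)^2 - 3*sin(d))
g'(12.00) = 0.20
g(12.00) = -1.26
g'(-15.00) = 0.03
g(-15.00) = -1.27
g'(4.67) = 0.01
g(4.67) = -1.20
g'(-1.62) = 0.01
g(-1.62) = -1.20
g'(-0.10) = 31.79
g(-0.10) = 0.94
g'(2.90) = -3.31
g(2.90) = -4.43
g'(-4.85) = -1.98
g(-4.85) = -7.86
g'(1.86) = 3.62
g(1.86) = -7.43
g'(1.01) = -4.53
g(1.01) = -6.26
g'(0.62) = -2.89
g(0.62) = -4.75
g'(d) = (-4*sin(d)*cos(d) + 3*cos(d))*(7*sin(d) + 1)/(2*sin(d)^2 - 3*sin(d))^2 + 7*cos(d)/(2*sin(d)^2 - 3*sin(d)) = (-14*cos(d) - 4/tan(d) + 3*cos(d)/sin(d)^2)/(2*sin(d) - 3)^2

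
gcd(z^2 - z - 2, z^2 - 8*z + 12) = z - 2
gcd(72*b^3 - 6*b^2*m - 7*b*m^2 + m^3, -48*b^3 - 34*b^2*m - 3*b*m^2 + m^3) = 3*b + m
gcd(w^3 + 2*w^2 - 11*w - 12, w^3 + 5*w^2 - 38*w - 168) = w + 4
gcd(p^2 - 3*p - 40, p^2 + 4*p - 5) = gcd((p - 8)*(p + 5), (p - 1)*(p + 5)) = p + 5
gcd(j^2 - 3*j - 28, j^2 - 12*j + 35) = j - 7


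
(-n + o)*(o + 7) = -n*o - 7*n + o^2 + 7*o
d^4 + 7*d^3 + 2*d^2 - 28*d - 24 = (d - 2)*(d + 1)*(d + 2)*(d + 6)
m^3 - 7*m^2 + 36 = (m - 6)*(m - 3)*(m + 2)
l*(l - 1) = l^2 - l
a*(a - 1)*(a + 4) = a^3 + 3*a^2 - 4*a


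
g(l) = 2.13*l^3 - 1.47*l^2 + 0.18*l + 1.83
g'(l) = 6.39*l^2 - 2.94*l + 0.18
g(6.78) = 599.32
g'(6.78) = 273.98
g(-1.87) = -17.58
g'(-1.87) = 28.02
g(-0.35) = 1.50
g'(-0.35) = 1.99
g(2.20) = 17.79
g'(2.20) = 24.64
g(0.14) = 1.83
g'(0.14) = -0.11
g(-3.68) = -124.89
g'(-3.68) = 97.54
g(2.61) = 30.16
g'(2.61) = 36.04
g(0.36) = 1.80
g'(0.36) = -0.05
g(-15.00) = -7520.37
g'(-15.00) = 1482.03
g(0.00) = 1.83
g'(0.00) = 0.18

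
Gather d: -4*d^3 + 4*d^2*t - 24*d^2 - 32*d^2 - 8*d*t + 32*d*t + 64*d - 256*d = -4*d^3 + d^2*(4*t - 56) + d*(24*t - 192)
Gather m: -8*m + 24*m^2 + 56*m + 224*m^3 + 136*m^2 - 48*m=224*m^3 + 160*m^2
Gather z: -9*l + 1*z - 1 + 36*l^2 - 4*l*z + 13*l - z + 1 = 36*l^2 - 4*l*z + 4*l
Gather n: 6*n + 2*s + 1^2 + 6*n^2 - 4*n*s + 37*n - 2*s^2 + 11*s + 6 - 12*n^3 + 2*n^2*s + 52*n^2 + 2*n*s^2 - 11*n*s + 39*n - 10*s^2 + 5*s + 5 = -12*n^3 + n^2*(2*s + 58) + n*(2*s^2 - 15*s + 82) - 12*s^2 + 18*s + 12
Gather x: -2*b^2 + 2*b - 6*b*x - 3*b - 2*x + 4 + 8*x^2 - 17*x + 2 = -2*b^2 - b + 8*x^2 + x*(-6*b - 19) + 6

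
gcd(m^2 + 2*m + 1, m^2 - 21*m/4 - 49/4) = 1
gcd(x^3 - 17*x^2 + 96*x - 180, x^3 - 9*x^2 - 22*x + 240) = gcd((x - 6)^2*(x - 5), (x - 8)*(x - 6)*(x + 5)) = x - 6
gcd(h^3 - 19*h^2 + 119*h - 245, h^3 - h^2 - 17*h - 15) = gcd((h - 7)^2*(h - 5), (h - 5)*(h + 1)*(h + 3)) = h - 5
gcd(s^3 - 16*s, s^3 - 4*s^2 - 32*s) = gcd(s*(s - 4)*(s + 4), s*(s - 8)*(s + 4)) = s^2 + 4*s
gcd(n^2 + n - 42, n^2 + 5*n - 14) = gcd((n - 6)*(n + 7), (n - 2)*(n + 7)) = n + 7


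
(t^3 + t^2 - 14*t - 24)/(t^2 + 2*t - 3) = (t^2 - 2*t - 8)/(t - 1)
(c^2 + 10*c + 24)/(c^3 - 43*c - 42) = (c + 4)/(c^2 - 6*c - 7)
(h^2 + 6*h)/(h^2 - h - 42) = h/(h - 7)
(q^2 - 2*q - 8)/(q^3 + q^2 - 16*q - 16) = (q + 2)/(q^2 + 5*q + 4)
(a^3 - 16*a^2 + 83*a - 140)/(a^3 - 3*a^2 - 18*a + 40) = (a^2 - 11*a + 28)/(a^2 + 2*a - 8)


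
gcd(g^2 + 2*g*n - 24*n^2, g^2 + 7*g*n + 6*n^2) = g + 6*n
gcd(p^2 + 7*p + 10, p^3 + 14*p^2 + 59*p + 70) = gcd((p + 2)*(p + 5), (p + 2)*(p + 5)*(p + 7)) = p^2 + 7*p + 10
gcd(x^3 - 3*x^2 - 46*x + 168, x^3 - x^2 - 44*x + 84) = x^2 + x - 42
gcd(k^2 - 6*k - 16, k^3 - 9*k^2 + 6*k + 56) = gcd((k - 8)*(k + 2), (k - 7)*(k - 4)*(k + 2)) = k + 2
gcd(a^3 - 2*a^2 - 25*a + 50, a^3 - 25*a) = a^2 - 25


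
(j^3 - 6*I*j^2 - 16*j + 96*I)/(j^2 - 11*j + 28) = (j^2 + j*(4 - 6*I) - 24*I)/(j - 7)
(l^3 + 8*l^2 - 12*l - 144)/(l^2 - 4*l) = l + 12 + 36/l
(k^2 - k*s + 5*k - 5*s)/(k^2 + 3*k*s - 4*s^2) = (k + 5)/(k + 4*s)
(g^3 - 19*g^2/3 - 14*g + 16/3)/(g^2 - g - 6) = (3*g^2 - 25*g + 8)/(3*(g - 3))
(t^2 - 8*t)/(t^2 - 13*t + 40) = t/(t - 5)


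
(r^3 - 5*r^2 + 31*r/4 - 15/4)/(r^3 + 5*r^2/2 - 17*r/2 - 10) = (2*r^2 - 5*r + 3)/(2*(r^2 + 5*r + 4))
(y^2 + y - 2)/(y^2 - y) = (y + 2)/y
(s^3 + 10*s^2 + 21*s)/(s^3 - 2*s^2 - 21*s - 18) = s*(s + 7)/(s^2 - 5*s - 6)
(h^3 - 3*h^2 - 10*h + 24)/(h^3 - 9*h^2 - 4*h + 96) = (h - 2)/(h - 8)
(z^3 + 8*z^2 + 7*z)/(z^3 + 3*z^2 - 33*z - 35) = z/(z - 5)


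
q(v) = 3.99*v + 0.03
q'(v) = 3.99000000000000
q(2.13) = 8.53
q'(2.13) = 3.99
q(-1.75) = -6.95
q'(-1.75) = 3.99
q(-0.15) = -0.57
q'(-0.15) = 3.99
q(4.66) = 18.62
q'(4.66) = 3.99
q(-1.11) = -4.40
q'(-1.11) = 3.99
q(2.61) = 10.44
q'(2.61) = 3.99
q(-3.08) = -12.26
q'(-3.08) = 3.99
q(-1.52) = -6.03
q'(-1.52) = 3.99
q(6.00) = 23.97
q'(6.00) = 3.99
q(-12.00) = -47.85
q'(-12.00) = 3.99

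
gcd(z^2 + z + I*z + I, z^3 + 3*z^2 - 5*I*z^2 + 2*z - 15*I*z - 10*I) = z + 1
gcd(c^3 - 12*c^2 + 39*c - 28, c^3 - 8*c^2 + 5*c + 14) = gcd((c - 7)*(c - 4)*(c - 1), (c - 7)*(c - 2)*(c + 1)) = c - 7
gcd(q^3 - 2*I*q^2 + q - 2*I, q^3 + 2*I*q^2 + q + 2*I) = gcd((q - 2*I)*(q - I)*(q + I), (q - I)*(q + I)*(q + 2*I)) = q^2 + 1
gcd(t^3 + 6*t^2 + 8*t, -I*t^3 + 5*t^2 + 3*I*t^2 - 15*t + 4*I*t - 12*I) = 1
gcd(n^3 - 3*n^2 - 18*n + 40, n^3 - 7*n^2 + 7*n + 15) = n - 5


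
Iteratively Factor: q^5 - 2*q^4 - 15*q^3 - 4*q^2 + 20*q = (q - 1)*(q^4 - q^3 - 16*q^2 - 20*q) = (q - 5)*(q - 1)*(q^3 + 4*q^2 + 4*q) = q*(q - 5)*(q - 1)*(q^2 + 4*q + 4) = q*(q - 5)*(q - 1)*(q + 2)*(q + 2)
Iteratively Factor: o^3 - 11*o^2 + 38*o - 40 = (o - 2)*(o^2 - 9*o + 20) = (o - 5)*(o - 2)*(o - 4)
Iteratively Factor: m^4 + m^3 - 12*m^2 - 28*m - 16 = (m + 2)*(m^3 - m^2 - 10*m - 8) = (m + 1)*(m + 2)*(m^2 - 2*m - 8) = (m + 1)*(m + 2)^2*(m - 4)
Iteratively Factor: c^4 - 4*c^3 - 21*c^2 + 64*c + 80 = (c + 4)*(c^3 - 8*c^2 + 11*c + 20) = (c - 4)*(c + 4)*(c^2 - 4*c - 5) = (c - 4)*(c + 1)*(c + 4)*(c - 5)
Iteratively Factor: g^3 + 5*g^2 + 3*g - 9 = (g + 3)*(g^2 + 2*g - 3) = (g + 3)^2*(g - 1)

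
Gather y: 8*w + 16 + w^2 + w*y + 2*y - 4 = w^2 + 8*w + y*(w + 2) + 12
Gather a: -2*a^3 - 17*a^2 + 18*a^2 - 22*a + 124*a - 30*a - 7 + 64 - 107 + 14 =-2*a^3 + a^2 + 72*a - 36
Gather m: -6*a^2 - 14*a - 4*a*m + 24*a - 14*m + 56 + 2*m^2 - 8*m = -6*a^2 + 10*a + 2*m^2 + m*(-4*a - 22) + 56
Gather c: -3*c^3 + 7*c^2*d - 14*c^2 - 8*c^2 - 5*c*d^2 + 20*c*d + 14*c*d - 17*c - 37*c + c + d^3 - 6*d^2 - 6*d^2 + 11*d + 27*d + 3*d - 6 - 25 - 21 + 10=-3*c^3 + c^2*(7*d - 22) + c*(-5*d^2 + 34*d - 53) + d^3 - 12*d^2 + 41*d - 42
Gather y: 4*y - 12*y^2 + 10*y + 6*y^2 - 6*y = -6*y^2 + 8*y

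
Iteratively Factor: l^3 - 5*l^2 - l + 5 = (l - 5)*(l^2 - 1) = (l - 5)*(l - 1)*(l + 1)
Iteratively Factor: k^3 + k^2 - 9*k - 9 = (k + 1)*(k^2 - 9) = (k - 3)*(k + 1)*(k + 3)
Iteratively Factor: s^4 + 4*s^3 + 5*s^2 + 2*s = (s + 1)*(s^3 + 3*s^2 + 2*s) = s*(s + 1)*(s^2 + 3*s + 2) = s*(s + 1)^2*(s + 2)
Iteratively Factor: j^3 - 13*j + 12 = (j - 1)*(j^2 + j - 12) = (j - 3)*(j - 1)*(j + 4)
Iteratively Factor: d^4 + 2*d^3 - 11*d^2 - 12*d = (d + 4)*(d^3 - 2*d^2 - 3*d) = (d + 1)*(d + 4)*(d^2 - 3*d) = (d - 3)*(d + 1)*(d + 4)*(d)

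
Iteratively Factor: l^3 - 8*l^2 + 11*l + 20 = (l + 1)*(l^2 - 9*l + 20) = (l - 5)*(l + 1)*(l - 4)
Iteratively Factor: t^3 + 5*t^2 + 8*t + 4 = (t + 2)*(t^2 + 3*t + 2) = (t + 2)^2*(t + 1)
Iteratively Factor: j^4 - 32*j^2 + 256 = (j - 4)*(j^3 + 4*j^2 - 16*j - 64) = (j - 4)^2*(j^2 + 8*j + 16) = (j - 4)^2*(j + 4)*(j + 4)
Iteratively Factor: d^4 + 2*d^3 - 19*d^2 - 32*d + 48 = (d - 4)*(d^3 + 6*d^2 + 5*d - 12) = (d - 4)*(d - 1)*(d^2 + 7*d + 12) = (d - 4)*(d - 1)*(d + 3)*(d + 4)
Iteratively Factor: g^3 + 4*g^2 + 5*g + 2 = (g + 1)*(g^2 + 3*g + 2) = (g + 1)*(g + 2)*(g + 1)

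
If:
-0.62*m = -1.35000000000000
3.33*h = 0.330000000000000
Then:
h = 0.10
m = 2.18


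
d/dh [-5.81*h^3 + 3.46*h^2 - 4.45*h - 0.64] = -17.43*h^2 + 6.92*h - 4.45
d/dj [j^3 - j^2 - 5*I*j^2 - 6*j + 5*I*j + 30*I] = 3*j^2 - 2*j - 10*I*j - 6 + 5*I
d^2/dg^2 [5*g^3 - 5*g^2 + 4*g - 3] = 30*g - 10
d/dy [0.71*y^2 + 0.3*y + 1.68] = 1.42*y + 0.3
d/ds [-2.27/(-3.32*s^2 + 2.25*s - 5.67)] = (5.1075 - 15.0728*s)/(3.32*s^2 - 2.25*s + 5.67)^2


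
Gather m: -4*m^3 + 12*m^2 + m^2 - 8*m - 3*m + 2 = -4*m^3 + 13*m^2 - 11*m + 2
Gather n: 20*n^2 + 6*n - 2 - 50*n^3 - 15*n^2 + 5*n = -50*n^3 + 5*n^2 + 11*n - 2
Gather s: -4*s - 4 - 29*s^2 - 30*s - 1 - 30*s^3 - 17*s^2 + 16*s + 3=-30*s^3 - 46*s^2 - 18*s - 2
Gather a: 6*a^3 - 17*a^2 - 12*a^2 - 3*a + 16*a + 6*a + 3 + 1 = 6*a^3 - 29*a^2 + 19*a + 4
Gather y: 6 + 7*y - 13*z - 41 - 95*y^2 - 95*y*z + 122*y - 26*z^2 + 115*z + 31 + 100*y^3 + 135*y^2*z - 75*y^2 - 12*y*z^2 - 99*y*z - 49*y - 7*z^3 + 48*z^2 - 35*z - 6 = 100*y^3 + y^2*(135*z - 170) + y*(-12*z^2 - 194*z + 80) - 7*z^3 + 22*z^2 + 67*z - 10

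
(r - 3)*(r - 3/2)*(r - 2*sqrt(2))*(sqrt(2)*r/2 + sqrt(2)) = sqrt(2)*r^4/2 - 2*r^3 - 5*sqrt(2)*r^3/4 - 9*sqrt(2)*r^2/4 + 5*r^2 + 9*sqrt(2)*r/2 + 9*r - 18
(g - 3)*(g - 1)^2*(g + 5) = g^4 - 18*g^2 + 32*g - 15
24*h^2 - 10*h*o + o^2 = (-6*h + o)*(-4*h + o)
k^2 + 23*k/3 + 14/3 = (k + 2/3)*(k + 7)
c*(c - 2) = c^2 - 2*c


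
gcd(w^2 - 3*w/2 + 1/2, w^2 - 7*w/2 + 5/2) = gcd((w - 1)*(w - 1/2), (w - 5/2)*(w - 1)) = w - 1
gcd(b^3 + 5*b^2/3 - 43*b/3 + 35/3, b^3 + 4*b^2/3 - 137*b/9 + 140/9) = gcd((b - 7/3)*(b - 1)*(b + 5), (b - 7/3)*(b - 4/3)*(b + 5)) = b^2 + 8*b/3 - 35/3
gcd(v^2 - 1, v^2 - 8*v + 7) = v - 1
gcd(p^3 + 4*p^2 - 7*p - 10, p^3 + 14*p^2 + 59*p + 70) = p + 5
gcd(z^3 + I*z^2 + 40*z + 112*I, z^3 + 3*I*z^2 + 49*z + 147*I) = z - 7*I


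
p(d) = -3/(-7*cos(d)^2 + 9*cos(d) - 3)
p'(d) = -3*(-14*sin(d)*cos(d) + 9*sin(d))/(-7*cos(d)^2 + 9*cos(d) - 3)^2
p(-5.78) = 6.15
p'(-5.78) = 19.85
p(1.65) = 0.80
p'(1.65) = -2.14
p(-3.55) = 0.17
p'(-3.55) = -0.09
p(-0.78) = 21.50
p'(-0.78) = -103.20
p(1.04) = 12.61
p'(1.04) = -87.50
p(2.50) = 0.20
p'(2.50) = -0.17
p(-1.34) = 2.29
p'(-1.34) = 9.90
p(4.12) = 0.29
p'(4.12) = 0.40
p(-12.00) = 7.69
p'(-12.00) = 29.79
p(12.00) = 7.69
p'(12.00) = -29.79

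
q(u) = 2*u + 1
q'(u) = 2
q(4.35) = 9.70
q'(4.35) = 2.00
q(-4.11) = -7.22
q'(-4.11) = 2.00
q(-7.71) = -14.42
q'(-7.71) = 2.00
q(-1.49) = -1.98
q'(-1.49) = 2.00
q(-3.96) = -6.92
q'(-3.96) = 2.00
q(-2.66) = -4.32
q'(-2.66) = 2.00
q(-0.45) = 0.10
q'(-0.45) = 2.00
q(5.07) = 11.14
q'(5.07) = 2.00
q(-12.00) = -23.00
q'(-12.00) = 2.00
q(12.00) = 25.00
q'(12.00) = 2.00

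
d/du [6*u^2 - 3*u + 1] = 12*u - 3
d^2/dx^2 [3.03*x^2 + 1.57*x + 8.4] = 6.06000000000000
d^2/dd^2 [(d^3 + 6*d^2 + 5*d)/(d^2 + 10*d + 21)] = 24*(2*d^3 + 21*d^2 + 84*d + 133)/(d^6 + 30*d^5 + 363*d^4 + 2260*d^3 + 7623*d^2 + 13230*d + 9261)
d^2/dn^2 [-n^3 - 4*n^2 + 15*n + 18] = -6*n - 8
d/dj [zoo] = 0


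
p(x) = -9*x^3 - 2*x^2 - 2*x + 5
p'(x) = -27*x^2 - 4*x - 2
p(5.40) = -1481.30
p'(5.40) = -810.92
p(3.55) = -429.95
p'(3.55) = -356.47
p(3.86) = -550.13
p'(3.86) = -419.73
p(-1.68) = 45.39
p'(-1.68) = -71.48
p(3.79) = -521.27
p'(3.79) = -404.99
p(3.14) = -299.63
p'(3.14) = -280.77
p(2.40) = -135.74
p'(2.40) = -167.12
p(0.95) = -6.42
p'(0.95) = -30.17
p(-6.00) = 1889.00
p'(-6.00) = -950.00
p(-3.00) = 236.00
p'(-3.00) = -233.00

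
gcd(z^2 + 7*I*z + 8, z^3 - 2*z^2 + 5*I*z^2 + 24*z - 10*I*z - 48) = z + 8*I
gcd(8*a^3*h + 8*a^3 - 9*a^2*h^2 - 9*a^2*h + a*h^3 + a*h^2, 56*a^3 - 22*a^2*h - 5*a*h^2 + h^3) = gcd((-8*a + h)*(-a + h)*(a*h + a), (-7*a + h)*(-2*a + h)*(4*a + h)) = 1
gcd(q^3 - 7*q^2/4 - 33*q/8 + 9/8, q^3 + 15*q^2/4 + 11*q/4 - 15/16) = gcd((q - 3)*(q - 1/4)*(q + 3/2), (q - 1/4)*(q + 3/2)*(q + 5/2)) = q^2 + 5*q/4 - 3/8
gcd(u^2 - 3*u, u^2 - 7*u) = u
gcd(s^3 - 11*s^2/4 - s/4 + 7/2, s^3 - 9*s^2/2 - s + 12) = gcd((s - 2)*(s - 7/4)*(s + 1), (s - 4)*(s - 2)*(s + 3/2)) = s - 2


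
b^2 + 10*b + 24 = (b + 4)*(b + 6)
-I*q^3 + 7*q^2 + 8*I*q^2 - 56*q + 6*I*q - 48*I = (q - 8)*(q + 6*I)*(-I*q + 1)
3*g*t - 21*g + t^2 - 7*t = (3*g + t)*(t - 7)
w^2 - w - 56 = (w - 8)*(w + 7)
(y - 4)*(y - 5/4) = y^2 - 21*y/4 + 5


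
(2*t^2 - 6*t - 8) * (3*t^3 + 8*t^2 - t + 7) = 6*t^5 - 2*t^4 - 74*t^3 - 44*t^2 - 34*t - 56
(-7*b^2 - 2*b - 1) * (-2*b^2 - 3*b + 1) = 14*b^4 + 25*b^3 + b^2 + b - 1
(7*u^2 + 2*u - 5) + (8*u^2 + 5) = 15*u^2 + 2*u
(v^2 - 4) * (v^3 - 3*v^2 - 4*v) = v^5 - 3*v^4 - 8*v^3 + 12*v^2 + 16*v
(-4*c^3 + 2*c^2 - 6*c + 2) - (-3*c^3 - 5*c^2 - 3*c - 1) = -c^3 + 7*c^2 - 3*c + 3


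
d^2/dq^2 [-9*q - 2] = 0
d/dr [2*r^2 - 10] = 4*r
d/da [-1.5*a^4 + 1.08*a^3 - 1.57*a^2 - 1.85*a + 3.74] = -6.0*a^3 + 3.24*a^2 - 3.14*a - 1.85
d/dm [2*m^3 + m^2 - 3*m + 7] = 6*m^2 + 2*m - 3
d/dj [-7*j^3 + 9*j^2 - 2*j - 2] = -21*j^2 + 18*j - 2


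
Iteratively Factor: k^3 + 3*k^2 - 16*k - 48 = (k + 4)*(k^2 - k - 12) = (k - 4)*(k + 4)*(k + 3)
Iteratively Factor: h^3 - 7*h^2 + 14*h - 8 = (h - 2)*(h^2 - 5*h + 4) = (h - 4)*(h - 2)*(h - 1)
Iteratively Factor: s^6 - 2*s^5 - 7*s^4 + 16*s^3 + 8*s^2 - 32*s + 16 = (s + 2)*(s^5 - 4*s^4 + s^3 + 14*s^2 - 20*s + 8) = (s + 2)^2*(s^4 - 6*s^3 + 13*s^2 - 12*s + 4) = (s - 2)*(s + 2)^2*(s^3 - 4*s^2 + 5*s - 2) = (s - 2)^2*(s + 2)^2*(s^2 - 2*s + 1) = (s - 2)^2*(s - 1)*(s + 2)^2*(s - 1)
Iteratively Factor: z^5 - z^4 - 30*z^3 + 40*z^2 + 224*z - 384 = (z - 3)*(z^4 + 2*z^3 - 24*z^2 - 32*z + 128) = (z - 3)*(z + 4)*(z^3 - 2*z^2 - 16*z + 32) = (z - 4)*(z - 3)*(z + 4)*(z^2 + 2*z - 8) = (z - 4)*(z - 3)*(z - 2)*(z + 4)*(z + 4)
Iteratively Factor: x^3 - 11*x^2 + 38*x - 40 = (x - 2)*(x^2 - 9*x + 20) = (x - 5)*(x - 2)*(x - 4)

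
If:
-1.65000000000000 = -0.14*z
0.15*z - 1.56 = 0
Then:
No Solution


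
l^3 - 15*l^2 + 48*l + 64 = (l - 8)^2*(l + 1)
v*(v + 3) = v^2 + 3*v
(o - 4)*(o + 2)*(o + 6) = o^3 + 4*o^2 - 20*o - 48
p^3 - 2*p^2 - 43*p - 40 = (p - 8)*(p + 1)*(p + 5)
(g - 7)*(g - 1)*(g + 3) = g^3 - 5*g^2 - 17*g + 21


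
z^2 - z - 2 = (z - 2)*(z + 1)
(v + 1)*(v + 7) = v^2 + 8*v + 7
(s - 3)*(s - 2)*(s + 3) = s^3 - 2*s^2 - 9*s + 18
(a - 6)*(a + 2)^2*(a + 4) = a^4 + 2*a^3 - 28*a^2 - 104*a - 96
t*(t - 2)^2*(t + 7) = t^4 + 3*t^3 - 24*t^2 + 28*t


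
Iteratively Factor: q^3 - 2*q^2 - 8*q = (q)*(q^2 - 2*q - 8) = q*(q - 4)*(q + 2)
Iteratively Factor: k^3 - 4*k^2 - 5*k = (k + 1)*(k^2 - 5*k) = (k - 5)*(k + 1)*(k)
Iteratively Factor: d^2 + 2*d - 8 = (d + 4)*(d - 2)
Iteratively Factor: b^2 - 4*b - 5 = (b + 1)*(b - 5)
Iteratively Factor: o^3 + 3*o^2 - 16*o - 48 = (o + 3)*(o^2 - 16) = (o + 3)*(o + 4)*(o - 4)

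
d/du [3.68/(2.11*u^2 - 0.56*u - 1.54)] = (2.0608 - 15.5296*u)/(-2.11*u^2 + 0.56*u + 1.54)^2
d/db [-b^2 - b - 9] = -2*b - 1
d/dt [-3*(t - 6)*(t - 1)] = 21 - 6*t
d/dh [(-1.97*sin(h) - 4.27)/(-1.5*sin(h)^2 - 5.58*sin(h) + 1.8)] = (-12.81*sin(h) + 1.4775*cos(2*h) - 28.8501)*cos(h)/(1.5*sin(h)^2 + 5.58*sin(h) - 1.8)^2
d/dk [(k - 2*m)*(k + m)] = 2*k - m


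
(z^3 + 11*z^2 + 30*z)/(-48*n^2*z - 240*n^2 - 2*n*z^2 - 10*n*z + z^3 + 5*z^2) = z*(z + 6)/(-48*n^2 - 2*n*z + z^2)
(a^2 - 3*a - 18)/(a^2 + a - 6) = (a - 6)/(a - 2)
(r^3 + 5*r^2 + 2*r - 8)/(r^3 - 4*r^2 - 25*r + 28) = (r + 2)/(r - 7)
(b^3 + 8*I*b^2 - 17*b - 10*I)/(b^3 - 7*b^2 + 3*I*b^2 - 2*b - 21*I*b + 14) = (b + 5*I)/(b - 7)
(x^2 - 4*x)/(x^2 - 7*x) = (x - 4)/(x - 7)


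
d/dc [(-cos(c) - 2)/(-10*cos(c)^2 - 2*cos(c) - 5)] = (10*cos(c)^2 + 40*cos(c) - 1)*sin(c)/(-10*sin(c)^2 + 2*cos(c) + 15)^2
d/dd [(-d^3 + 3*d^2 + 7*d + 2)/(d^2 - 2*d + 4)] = (-d^4 + 4*d^3 - 25*d^2 + 20*d + 32)/(d^4 - 4*d^3 + 12*d^2 - 16*d + 16)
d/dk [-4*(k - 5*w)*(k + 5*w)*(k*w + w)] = 4*w*(-3*k^2 - 2*k + 25*w^2)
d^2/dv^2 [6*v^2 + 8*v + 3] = 12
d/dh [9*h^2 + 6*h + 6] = 18*h + 6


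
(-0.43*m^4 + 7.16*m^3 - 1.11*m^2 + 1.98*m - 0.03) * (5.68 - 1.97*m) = 0.8471*m^5 - 16.5476*m^4 + 42.8555*m^3 - 10.2054*m^2 + 11.3055*m - 0.1704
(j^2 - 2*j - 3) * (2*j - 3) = 2*j^3 - 7*j^2 + 9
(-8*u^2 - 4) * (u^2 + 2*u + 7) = -8*u^4 - 16*u^3 - 60*u^2 - 8*u - 28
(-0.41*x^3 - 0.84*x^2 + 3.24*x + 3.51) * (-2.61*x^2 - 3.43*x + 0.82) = 1.0701*x^5 + 3.5987*x^4 - 5.9114*x^3 - 20.9631*x^2 - 9.3825*x + 2.8782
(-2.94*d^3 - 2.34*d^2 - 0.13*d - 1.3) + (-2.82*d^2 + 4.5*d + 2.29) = -2.94*d^3 - 5.16*d^2 + 4.37*d + 0.99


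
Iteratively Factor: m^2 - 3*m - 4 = (m - 4)*(m + 1)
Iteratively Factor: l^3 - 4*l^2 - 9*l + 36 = (l + 3)*(l^2 - 7*l + 12) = (l - 3)*(l + 3)*(l - 4)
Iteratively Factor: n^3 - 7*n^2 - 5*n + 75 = (n - 5)*(n^2 - 2*n - 15) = (n - 5)^2*(n + 3)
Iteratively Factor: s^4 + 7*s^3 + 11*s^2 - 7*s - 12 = (s + 3)*(s^3 + 4*s^2 - s - 4) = (s + 1)*(s + 3)*(s^2 + 3*s - 4) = (s + 1)*(s + 3)*(s + 4)*(s - 1)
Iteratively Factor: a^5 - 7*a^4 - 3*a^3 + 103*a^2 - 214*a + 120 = (a + 4)*(a^4 - 11*a^3 + 41*a^2 - 61*a + 30) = (a - 1)*(a + 4)*(a^3 - 10*a^2 + 31*a - 30) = (a - 3)*(a - 1)*(a + 4)*(a^2 - 7*a + 10) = (a - 5)*(a - 3)*(a - 1)*(a + 4)*(a - 2)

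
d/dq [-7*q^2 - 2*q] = -14*q - 2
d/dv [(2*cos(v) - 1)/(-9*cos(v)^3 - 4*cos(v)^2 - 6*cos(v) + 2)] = 16*(-36*cos(v)^3 + 19*cos(v)^2 + 8*cos(v) + 2)*sin(v)/(51*cos(v) + 8*cos(2*v) + 9*cos(3*v))^2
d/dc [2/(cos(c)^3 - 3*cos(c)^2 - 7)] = 6*(cos(c) - 2)*sin(c)*cos(c)/(-cos(c)^3 + 3*cos(c)^2 + 7)^2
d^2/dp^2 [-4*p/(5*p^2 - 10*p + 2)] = 40*(-20*p*(p - 1)^2 + (3*p - 2)*(5*p^2 - 10*p + 2))/(5*p^2 - 10*p + 2)^3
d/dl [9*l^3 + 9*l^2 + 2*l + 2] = 27*l^2 + 18*l + 2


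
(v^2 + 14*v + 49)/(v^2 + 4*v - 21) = (v + 7)/(v - 3)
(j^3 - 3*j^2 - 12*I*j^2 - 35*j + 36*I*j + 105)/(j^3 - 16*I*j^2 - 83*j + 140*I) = (j - 3)/(j - 4*I)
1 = 1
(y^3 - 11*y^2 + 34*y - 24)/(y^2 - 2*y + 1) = (y^2 - 10*y + 24)/(y - 1)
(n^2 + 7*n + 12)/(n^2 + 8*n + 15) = (n + 4)/(n + 5)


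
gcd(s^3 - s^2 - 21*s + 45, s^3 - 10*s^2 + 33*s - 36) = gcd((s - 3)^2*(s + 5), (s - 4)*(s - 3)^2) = s^2 - 6*s + 9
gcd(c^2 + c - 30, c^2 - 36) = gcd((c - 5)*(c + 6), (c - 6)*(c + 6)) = c + 6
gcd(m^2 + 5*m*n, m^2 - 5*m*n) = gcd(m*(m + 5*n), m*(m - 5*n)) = m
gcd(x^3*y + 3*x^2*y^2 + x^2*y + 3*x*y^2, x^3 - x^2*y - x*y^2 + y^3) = 1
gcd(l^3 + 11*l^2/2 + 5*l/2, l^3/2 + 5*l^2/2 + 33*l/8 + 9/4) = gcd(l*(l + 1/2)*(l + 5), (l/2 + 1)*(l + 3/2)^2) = 1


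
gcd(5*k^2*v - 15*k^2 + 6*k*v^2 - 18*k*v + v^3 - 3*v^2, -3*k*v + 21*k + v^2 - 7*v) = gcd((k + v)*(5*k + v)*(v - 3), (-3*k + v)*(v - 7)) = 1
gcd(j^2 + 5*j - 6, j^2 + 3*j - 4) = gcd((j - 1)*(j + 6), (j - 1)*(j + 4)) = j - 1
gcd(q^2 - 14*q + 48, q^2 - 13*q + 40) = q - 8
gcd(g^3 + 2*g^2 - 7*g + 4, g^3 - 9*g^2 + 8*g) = g - 1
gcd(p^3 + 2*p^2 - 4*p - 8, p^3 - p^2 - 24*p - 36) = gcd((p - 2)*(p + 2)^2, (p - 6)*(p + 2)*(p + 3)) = p + 2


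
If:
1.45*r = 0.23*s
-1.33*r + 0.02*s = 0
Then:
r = 0.00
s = 0.00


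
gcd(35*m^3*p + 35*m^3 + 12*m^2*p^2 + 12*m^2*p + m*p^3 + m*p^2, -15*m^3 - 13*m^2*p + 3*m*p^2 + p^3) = 5*m + p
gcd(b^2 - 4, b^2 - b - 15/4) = 1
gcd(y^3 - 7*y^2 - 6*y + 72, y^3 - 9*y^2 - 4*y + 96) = y^2 - y - 12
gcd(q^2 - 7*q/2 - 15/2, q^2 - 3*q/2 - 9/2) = q + 3/2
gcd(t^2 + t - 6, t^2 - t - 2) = t - 2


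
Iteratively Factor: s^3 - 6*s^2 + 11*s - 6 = (s - 2)*(s^2 - 4*s + 3) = (s - 3)*(s - 2)*(s - 1)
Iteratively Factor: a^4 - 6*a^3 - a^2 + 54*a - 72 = (a + 3)*(a^3 - 9*a^2 + 26*a - 24) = (a - 3)*(a + 3)*(a^2 - 6*a + 8) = (a - 3)*(a - 2)*(a + 3)*(a - 4)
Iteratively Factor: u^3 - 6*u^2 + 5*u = (u - 5)*(u^2 - u) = u*(u - 5)*(u - 1)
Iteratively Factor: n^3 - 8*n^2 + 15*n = (n)*(n^2 - 8*n + 15) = n*(n - 5)*(n - 3)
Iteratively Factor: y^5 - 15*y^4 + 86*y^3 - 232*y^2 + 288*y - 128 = (y - 1)*(y^4 - 14*y^3 + 72*y^2 - 160*y + 128) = (y - 2)*(y - 1)*(y^3 - 12*y^2 + 48*y - 64) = (y - 4)*(y - 2)*(y - 1)*(y^2 - 8*y + 16) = (y - 4)^2*(y - 2)*(y - 1)*(y - 4)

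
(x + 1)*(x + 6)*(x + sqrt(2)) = x^3 + sqrt(2)*x^2 + 7*x^2 + 6*x + 7*sqrt(2)*x + 6*sqrt(2)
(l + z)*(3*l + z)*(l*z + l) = 3*l^3*z + 3*l^3 + 4*l^2*z^2 + 4*l^2*z + l*z^3 + l*z^2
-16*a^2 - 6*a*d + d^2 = (-8*a + d)*(2*a + d)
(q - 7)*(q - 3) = q^2 - 10*q + 21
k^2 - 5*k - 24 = (k - 8)*(k + 3)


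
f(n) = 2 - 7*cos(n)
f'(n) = 7*sin(n)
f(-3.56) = 8.40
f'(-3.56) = 2.84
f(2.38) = 7.07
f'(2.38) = 4.83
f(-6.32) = -5.00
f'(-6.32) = -0.26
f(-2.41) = 7.21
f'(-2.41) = -4.68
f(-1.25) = -0.21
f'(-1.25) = -6.64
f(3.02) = 8.95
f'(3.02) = 0.85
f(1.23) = -0.34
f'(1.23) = 6.60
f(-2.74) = 8.44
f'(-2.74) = -2.74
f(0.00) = -5.00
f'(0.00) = 0.00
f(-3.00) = 8.93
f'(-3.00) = -0.99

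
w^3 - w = w*(w - 1)*(w + 1)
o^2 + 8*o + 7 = (o + 1)*(o + 7)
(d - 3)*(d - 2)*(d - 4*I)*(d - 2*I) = d^4 - 5*d^3 - 6*I*d^3 - 2*d^2 + 30*I*d^2 + 40*d - 36*I*d - 48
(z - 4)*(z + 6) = z^2 + 2*z - 24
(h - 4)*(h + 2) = h^2 - 2*h - 8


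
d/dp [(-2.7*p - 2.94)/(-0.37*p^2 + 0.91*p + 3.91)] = (0.999*p^2 - 2.457*p - (0.74*p - 0.91)*(2.7*p + 2.94) - 10.557)/(-0.37*p^2 + 0.91*p + 3.91)^2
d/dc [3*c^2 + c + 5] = 6*c + 1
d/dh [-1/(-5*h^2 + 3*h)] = (3 - 10*h)/(h^2*(5*h - 3)^2)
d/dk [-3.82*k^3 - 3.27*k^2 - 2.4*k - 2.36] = -11.46*k^2 - 6.54*k - 2.4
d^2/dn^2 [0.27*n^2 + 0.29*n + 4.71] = 0.540000000000000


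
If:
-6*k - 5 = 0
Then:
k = -5/6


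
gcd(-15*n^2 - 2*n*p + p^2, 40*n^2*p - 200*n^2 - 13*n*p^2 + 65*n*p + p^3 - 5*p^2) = -5*n + p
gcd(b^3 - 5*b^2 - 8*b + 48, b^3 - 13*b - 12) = b^2 - b - 12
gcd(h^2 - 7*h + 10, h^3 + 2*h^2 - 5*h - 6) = h - 2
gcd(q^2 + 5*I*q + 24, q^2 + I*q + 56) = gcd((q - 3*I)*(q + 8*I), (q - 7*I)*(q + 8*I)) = q + 8*I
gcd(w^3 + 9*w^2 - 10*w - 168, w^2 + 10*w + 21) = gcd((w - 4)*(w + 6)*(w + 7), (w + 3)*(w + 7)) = w + 7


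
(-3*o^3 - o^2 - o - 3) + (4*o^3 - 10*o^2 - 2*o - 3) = o^3 - 11*o^2 - 3*o - 6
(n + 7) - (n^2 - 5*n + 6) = -n^2 + 6*n + 1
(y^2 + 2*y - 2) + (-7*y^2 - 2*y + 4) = 2 - 6*y^2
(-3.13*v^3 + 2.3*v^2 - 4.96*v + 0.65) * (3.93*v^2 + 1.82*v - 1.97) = -12.3009*v^5 + 3.3424*v^4 - 9.1407*v^3 - 11.0037*v^2 + 10.9542*v - 1.2805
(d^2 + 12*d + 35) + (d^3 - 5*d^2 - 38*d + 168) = d^3 - 4*d^2 - 26*d + 203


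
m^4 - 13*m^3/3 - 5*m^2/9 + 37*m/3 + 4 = (m - 3)^2*(m + 1/3)*(m + 4/3)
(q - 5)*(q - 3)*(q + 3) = q^3 - 5*q^2 - 9*q + 45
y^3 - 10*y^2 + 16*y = y*(y - 8)*(y - 2)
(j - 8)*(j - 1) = j^2 - 9*j + 8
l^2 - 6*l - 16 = (l - 8)*(l + 2)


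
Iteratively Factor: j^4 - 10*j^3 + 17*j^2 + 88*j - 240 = (j - 4)*(j^3 - 6*j^2 - 7*j + 60) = (j - 5)*(j - 4)*(j^2 - j - 12) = (j - 5)*(j - 4)*(j + 3)*(j - 4)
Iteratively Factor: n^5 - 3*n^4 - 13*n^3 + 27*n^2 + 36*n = (n)*(n^4 - 3*n^3 - 13*n^2 + 27*n + 36) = n*(n - 3)*(n^3 - 13*n - 12) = n*(n - 4)*(n - 3)*(n^2 + 4*n + 3) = n*(n - 4)*(n - 3)*(n + 3)*(n + 1)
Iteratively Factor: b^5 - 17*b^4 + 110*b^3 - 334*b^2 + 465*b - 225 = (b - 3)*(b^4 - 14*b^3 + 68*b^2 - 130*b + 75) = (b - 3)*(b - 1)*(b^3 - 13*b^2 + 55*b - 75) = (b - 5)*(b - 3)*(b - 1)*(b^2 - 8*b + 15) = (b - 5)^2*(b - 3)*(b - 1)*(b - 3)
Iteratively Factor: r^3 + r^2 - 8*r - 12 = (r + 2)*(r^2 - r - 6) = (r - 3)*(r + 2)*(r + 2)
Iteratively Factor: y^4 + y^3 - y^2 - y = (y + 1)*(y^3 - y) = (y + 1)^2*(y^2 - y) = (y - 1)*(y + 1)^2*(y)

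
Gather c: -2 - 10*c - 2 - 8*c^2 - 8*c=-8*c^2 - 18*c - 4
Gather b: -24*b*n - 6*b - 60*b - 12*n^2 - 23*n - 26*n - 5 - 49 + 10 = b*(-24*n - 66) - 12*n^2 - 49*n - 44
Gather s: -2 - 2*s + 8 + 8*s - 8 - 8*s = -2*s - 2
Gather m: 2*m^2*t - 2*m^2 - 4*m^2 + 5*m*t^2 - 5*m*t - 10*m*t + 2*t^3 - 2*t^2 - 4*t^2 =m^2*(2*t - 6) + m*(5*t^2 - 15*t) + 2*t^3 - 6*t^2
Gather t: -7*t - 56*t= -63*t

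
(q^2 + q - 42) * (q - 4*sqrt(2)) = q^3 - 4*sqrt(2)*q^2 + q^2 - 42*q - 4*sqrt(2)*q + 168*sqrt(2)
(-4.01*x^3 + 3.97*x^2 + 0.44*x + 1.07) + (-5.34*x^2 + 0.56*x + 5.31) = -4.01*x^3 - 1.37*x^2 + 1.0*x + 6.38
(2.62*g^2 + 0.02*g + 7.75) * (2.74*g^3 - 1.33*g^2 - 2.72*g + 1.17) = 7.1788*g^5 - 3.4298*g^4 + 14.082*g^3 - 7.2965*g^2 - 21.0566*g + 9.0675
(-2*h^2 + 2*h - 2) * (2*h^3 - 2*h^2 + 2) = -4*h^5 + 8*h^4 - 8*h^3 + 4*h - 4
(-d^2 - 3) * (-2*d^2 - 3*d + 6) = 2*d^4 + 3*d^3 + 9*d - 18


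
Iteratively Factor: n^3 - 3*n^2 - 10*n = (n + 2)*(n^2 - 5*n) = n*(n + 2)*(n - 5)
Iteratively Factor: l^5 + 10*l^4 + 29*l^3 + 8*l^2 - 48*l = (l + 4)*(l^4 + 6*l^3 + 5*l^2 - 12*l) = (l + 4)^2*(l^3 + 2*l^2 - 3*l) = l*(l + 4)^2*(l^2 + 2*l - 3) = l*(l - 1)*(l + 4)^2*(l + 3)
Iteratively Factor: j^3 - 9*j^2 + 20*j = (j - 4)*(j^2 - 5*j) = (j - 5)*(j - 4)*(j)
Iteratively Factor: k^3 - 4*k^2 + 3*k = (k)*(k^2 - 4*k + 3) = k*(k - 3)*(k - 1)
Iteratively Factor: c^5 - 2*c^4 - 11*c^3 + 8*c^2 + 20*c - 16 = (c - 4)*(c^4 + 2*c^3 - 3*c^2 - 4*c + 4) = (c - 4)*(c - 1)*(c^3 + 3*c^2 - 4) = (c - 4)*(c - 1)^2*(c^2 + 4*c + 4) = (c - 4)*(c - 1)^2*(c + 2)*(c + 2)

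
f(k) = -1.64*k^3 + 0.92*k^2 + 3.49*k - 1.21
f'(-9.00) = -411.59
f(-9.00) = 1237.46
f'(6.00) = -162.59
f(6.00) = -301.39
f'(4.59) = -91.72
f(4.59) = -124.40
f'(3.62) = -54.32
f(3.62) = -54.32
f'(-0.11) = 3.23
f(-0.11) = -1.58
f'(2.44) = -21.31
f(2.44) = -11.04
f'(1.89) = -10.61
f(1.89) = -2.40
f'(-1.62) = -12.40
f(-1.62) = 2.52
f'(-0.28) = 2.59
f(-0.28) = -2.08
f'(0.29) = 3.61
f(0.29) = -0.16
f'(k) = -4.92*k^2 + 1.84*k + 3.49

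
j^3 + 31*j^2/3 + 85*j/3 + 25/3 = (j + 1/3)*(j + 5)^2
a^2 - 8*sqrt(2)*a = a*(a - 8*sqrt(2))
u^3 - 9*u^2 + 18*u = u*(u - 6)*(u - 3)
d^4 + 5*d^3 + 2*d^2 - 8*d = d*(d - 1)*(d + 2)*(d + 4)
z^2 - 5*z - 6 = (z - 6)*(z + 1)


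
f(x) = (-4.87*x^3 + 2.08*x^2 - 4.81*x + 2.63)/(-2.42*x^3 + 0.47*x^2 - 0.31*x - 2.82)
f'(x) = (-14.61*x^2 + 4.16*x - 4.81)/(-2.42*x^3 + 0.47*x^2 - 0.31*x - 2.82) + (7.26*x^2 - 0.94*x + 0.31)*(-4.87*x^3 + 2.08*x^2 - 4.81*x + 2.63)/(-2.42*x^3 + 0.47*x^2 - 0.31*x - 2.82)^2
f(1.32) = 1.42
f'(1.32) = 1.03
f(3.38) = 1.94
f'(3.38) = 0.03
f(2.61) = 1.89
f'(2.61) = 0.09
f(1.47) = 1.55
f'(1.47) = 0.77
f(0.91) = 0.81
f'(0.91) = 1.91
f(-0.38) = -2.01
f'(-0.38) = 4.78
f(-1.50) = 4.51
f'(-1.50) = 5.45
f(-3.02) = 2.47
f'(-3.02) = 0.30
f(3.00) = 1.92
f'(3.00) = 0.05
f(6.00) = 1.97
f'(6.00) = 0.01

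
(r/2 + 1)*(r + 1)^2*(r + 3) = r^4/2 + 7*r^3/2 + 17*r^2/2 + 17*r/2 + 3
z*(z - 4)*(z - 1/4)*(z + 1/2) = z^4 - 15*z^3/4 - 9*z^2/8 + z/2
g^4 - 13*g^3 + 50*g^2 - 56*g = g*(g - 7)*(g - 4)*(g - 2)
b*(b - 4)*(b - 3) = b^3 - 7*b^2 + 12*b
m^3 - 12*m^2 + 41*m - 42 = (m - 7)*(m - 3)*(m - 2)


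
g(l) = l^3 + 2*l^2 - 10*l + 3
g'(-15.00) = 605.00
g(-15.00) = -2772.00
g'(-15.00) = 605.00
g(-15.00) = -2772.00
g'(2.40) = 16.88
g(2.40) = 4.34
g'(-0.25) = -10.81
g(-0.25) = 5.61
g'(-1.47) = -9.40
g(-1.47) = 18.85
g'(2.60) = 20.68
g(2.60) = 8.10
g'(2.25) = 14.19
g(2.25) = 2.02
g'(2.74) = 23.48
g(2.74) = 11.19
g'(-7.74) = 138.76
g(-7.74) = -263.47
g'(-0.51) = -11.26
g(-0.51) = 8.49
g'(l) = 3*l^2 + 4*l - 10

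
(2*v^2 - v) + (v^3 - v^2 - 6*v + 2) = v^3 + v^2 - 7*v + 2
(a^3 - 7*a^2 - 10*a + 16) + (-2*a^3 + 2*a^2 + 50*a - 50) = -a^3 - 5*a^2 + 40*a - 34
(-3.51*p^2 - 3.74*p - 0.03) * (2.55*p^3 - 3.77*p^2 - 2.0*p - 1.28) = -8.9505*p^5 + 3.6957*p^4 + 21.0433*p^3 + 12.0859*p^2 + 4.8472*p + 0.0384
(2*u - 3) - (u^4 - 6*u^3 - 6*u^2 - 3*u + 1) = -u^4 + 6*u^3 + 6*u^2 + 5*u - 4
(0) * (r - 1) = 0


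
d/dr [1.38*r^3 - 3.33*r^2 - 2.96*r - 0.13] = 4.14*r^2 - 6.66*r - 2.96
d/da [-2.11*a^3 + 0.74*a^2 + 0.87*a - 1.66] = -6.33*a^2 + 1.48*a + 0.87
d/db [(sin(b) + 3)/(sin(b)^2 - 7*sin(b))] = (-cos(b) - 6/tan(b) + 21*cos(b)/sin(b)^2)/(sin(b) - 7)^2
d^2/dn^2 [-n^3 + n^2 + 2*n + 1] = 2 - 6*n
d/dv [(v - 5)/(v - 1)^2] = (9 - v)/(v - 1)^3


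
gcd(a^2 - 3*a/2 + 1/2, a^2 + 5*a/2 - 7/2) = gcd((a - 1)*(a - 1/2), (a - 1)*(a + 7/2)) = a - 1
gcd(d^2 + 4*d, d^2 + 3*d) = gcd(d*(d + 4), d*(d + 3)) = d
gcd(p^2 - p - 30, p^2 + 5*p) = p + 5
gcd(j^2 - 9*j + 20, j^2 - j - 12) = j - 4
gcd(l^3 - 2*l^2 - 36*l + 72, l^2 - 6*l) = l - 6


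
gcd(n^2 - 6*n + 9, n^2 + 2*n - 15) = n - 3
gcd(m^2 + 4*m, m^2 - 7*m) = m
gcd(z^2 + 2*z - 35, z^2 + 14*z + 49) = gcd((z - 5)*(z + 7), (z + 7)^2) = z + 7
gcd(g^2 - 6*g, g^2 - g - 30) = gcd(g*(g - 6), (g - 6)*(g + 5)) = g - 6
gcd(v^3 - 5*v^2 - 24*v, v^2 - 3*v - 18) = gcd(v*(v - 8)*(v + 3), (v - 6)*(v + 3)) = v + 3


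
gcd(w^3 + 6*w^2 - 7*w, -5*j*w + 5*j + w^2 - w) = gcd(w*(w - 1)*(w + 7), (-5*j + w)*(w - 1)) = w - 1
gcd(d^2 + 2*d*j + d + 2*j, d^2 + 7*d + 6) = d + 1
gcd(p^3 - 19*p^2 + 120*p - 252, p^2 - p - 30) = p - 6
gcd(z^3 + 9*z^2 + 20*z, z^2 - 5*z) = z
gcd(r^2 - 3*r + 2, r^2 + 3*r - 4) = r - 1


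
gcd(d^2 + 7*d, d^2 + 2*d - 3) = 1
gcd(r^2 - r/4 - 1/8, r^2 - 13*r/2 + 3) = r - 1/2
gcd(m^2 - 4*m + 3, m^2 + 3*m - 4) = m - 1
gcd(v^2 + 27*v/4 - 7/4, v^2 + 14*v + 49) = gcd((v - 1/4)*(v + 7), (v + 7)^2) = v + 7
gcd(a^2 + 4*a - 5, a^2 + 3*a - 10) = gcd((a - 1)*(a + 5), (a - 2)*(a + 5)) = a + 5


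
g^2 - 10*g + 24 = (g - 6)*(g - 4)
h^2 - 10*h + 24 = (h - 6)*(h - 4)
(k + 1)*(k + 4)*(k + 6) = k^3 + 11*k^2 + 34*k + 24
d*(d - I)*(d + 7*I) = d^3 + 6*I*d^2 + 7*d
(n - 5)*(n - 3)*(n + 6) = n^3 - 2*n^2 - 33*n + 90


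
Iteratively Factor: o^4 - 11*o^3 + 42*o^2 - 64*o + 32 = (o - 4)*(o^3 - 7*o^2 + 14*o - 8) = (o - 4)*(o - 2)*(o^2 - 5*o + 4) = (o - 4)^2*(o - 2)*(o - 1)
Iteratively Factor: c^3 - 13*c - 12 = (c + 3)*(c^2 - 3*c - 4) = (c - 4)*(c + 3)*(c + 1)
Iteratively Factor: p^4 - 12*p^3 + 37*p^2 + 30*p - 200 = (p + 2)*(p^3 - 14*p^2 + 65*p - 100) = (p - 5)*(p + 2)*(p^2 - 9*p + 20) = (p - 5)^2*(p + 2)*(p - 4)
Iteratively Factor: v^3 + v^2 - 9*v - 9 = (v - 3)*(v^2 + 4*v + 3) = (v - 3)*(v + 1)*(v + 3)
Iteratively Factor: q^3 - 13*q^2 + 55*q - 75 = (q - 3)*(q^2 - 10*q + 25) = (q - 5)*(q - 3)*(q - 5)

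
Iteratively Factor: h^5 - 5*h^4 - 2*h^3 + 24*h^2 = (h - 4)*(h^4 - h^3 - 6*h^2) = h*(h - 4)*(h^3 - h^2 - 6*h) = h*(h - 4)*(h - 3)*(h^2 + 2*h) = h*(h - 4)*(h - 3)*(h + 2)*(h)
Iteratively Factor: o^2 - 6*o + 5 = (o - 5)*(o - 1)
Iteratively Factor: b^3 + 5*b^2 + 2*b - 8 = (b + 2)*(b^2 + 3*b - 4) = (b - 1)*(b + 2)*(b + 4)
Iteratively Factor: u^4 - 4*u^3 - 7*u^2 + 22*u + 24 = (u + 1)*(u^3 - 5*u^2 - 2*u + 24) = (u + 1)*(u + 2)*(u^2 - 7*u + 12) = (u - 3)*(u + 1)*(u + 2)*(u - 4)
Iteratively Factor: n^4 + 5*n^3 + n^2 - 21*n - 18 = (n + 1)*(n^3 + 4*n^2 - 3*n - 18) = (n + 1)*(n + 3)*(n^2 + n - 6) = (n + 1)*(n + 3)^2*(n - 2)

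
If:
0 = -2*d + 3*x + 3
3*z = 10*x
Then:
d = 9*z/20 + 3/2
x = 3*z/10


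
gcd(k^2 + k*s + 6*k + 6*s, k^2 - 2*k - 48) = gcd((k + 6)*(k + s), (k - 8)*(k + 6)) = k + 6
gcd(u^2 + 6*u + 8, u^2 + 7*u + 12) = u + 4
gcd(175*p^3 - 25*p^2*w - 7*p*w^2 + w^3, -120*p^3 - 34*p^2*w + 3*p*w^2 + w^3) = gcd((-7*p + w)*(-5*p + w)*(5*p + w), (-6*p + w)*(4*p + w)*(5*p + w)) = 5*p + w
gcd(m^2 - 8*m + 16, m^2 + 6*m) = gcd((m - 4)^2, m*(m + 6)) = 1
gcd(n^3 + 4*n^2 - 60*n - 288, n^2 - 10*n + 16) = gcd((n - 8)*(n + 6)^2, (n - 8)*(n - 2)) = n - 8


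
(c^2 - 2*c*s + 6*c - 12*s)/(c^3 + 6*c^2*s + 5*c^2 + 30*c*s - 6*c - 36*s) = (c - 2*s)/(c^2 + 6*c*s - c - 6*s)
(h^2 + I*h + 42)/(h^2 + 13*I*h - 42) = (h - 6*I)/(h + 6*I)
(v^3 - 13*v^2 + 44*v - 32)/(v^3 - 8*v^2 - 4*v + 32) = (v^2 - 5*v + 4)/(v^2 - 4)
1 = 1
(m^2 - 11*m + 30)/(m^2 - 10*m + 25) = (m - 6)/(m - 5)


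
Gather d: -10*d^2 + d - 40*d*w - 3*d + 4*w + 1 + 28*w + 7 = -10*d^2 + d*(-40*w - 2) + 32*w + 8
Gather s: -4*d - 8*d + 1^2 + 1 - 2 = -12*d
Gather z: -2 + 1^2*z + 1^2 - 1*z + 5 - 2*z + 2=6 - 2*z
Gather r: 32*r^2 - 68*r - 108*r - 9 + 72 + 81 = 32*r^2 - 176*r + 144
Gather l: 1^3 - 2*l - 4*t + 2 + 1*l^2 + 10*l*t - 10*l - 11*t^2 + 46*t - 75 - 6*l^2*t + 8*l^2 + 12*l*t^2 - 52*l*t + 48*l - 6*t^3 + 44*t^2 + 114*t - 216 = l^2*(9 - 6*t) + l*(12*t^2 - 42*t + 36) - 6*t^3 + 33*t^2 + 156*t - 288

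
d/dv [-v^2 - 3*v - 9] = -2*v - 3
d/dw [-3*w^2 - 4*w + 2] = -6*w - 4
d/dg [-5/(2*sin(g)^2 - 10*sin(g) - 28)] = 5*(2*sin(g) - 5)*cos(g)/(2*(sin(g) - 7)^2*(sin(g) + 2)^2)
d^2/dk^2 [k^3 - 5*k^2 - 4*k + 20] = 6*k - 10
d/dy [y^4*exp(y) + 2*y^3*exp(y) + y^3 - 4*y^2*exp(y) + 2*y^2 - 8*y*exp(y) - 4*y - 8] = y^4*exp(y) + 6*y^3*exp(y) + 2*y^2*exp(y) + 3*y^2 - 16*y*exp(y) + 4*y - 8*exp(y) - 4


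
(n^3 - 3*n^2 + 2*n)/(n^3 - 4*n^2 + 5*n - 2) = n/(n - 1)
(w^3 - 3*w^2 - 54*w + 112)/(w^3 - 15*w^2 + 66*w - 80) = (w + 7)/(w - 5)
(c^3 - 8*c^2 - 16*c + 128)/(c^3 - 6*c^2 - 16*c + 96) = (c - 8)/(c - 6)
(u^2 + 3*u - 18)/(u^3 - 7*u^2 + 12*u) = (u + 6)/(u*(u - 4))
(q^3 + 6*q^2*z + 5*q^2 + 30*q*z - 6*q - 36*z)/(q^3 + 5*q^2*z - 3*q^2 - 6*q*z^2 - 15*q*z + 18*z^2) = (-q^2 - 5*q + 6)/(-q^2 + q*z + 3*q - 3*z)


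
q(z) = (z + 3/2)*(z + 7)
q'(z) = 2*z + 17/2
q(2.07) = 32.38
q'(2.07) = 12.64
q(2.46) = 37.46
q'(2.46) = 13.42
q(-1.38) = 0.67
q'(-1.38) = 5.74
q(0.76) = 17.54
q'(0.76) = 10.02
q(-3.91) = -7.45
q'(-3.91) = 0.68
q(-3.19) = -6.44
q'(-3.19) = 2.12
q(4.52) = 69.35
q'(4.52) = 17.54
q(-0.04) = 10.16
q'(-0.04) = 8.42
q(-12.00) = 52.50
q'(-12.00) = -15.50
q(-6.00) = -4.50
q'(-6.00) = -3.50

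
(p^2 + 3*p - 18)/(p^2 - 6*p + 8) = (p^2 + 3*p - 18)/(p^2 - 6*p + 8)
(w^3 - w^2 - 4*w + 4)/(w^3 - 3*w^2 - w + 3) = (w^2 - 4)/(w^2 - 2*w - 3)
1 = 1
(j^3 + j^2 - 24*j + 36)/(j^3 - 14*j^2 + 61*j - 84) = (j^2 + 4*j - 12)/(j^2 - 11*j + 28)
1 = 1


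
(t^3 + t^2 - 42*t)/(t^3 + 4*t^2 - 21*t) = (t - 6)/(t - 3)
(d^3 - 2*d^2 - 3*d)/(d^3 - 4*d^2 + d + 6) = d/(d - 2)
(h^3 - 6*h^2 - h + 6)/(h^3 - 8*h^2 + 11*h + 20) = (h^2 - 7*h + 6)/(h^2 - 9*h + 20)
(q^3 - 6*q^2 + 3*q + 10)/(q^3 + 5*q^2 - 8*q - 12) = (q - 5)/(q + 6)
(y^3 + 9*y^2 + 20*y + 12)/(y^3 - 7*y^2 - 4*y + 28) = (y^2 + 7*y + 6)/(y^2 - 9*y + 14)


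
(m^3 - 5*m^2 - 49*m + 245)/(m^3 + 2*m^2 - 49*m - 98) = (m - 5)/(m + 2)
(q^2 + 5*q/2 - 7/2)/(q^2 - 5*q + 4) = (q + 7/2)/(q - 4)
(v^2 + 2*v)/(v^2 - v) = (v + 2)/(v - 1)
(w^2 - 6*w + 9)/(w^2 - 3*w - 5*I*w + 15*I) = (w - 3)/(w - 5*I)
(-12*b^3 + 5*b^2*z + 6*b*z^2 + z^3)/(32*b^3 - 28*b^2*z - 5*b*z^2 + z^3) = (3*b + z)/(-8*b + z)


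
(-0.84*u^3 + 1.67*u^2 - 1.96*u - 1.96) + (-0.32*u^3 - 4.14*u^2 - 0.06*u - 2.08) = -1.16*u^3 - 2.47*u^2 - 2.02*u - 4.04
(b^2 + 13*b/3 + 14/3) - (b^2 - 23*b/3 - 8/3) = 12*b + 22/3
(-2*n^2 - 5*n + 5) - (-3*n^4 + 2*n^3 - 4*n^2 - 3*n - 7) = 3*n^4 - 2*n^3 + 2*n^2 - 2*n + 12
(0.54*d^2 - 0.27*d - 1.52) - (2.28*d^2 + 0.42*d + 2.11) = -1.74*d^2 - 0.69*d - 3.63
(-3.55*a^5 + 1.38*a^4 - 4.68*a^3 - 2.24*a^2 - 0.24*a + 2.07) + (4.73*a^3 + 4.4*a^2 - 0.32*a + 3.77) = -3.55*a^5 + 1.38*a^4 + 0.0500000000000007*a^3 + 2.16*a^2 - 0.56*a + 5.84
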